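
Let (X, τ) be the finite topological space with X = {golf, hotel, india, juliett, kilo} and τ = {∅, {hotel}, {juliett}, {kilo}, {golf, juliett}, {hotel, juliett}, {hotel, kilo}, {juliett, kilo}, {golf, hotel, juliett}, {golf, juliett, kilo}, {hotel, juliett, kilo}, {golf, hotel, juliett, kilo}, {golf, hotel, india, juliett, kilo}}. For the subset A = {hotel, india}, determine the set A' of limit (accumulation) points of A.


A' = {india}

For each x ∈ X, list the open sets U ∈ τ with x ∈ U, then check whether U ∩ (A ∖ {x}) ≠ ∅ for every such U.
  x = golf: open {golf, juliett} ∋ x has {golf, juliett} ∩ (A ∖ {golf}) = ∅, so x is NOT a limit point.
  x = hotel: open {hotel} ∋ x has {hotel} ∩ (A ∖ {hotel}) = ∅, so x is NOT a limit point.
  x = india: opens ∋ x are {golf, hotel, india, juliett, kilo}; each meets A ∖ {india}, so x IS a limit point.
  x = juliett: open {juliett} ∋ x has {juliett} ∩ (A ∖ {juliett}) = ∅, so x is NOT a limit point.
  x = kilo: open {kilo} ∋ x has {kilo} ∩ (A ∖ {kilo}) = ∅, so x is NOT a limit point.
Collecting: A' = {india}.


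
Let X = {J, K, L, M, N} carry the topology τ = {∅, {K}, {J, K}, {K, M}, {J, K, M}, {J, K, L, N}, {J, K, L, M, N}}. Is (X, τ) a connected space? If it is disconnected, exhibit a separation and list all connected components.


(X, τ) is connected.

Find clopen sets (U ∈ τ with X ∖ U ∈ τ):
  U = ∅, X ∖ U = {J, K, L, M, N} — both open, so U is clopen.
  U = {J, K, L, M, N}, X ∖ U = ∅ — both open, so U is clopen.
Only trivial clopens (∅ and X) exist, so (X, τ) is connected.
Compute connected components by grouping points that agree on all clopens:
  component: {J, K, L, M, N}


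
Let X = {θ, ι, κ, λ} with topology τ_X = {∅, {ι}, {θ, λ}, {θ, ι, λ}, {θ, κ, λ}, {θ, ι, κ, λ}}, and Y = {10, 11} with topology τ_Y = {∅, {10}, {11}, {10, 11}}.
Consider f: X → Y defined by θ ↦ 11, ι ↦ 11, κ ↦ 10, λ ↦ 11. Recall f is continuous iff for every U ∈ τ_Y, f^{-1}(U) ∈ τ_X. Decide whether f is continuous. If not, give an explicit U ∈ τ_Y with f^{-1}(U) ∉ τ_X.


f is NOT continuous.

Compute f^{-1}(U) for each U ∈ τ_Y:
  U = ∅: f^{-1}(U) = ∅ ∈ τ_X ✓.
  U = {10}: f^{-1}(U) = {κ} ∉ τ_X ✗.
  U = {11}: f^{-1}(U) = {θ, ι, λ} ∈ τ_X ✓.
  U = {10, 11}: f^{-1}(U) = {θ, ι, κ, λ} ∈ τ_X ✓.
Found U = {10} with f^{-1}(U) = {κ} not in τ_X. Therefore f is NOT continuous.


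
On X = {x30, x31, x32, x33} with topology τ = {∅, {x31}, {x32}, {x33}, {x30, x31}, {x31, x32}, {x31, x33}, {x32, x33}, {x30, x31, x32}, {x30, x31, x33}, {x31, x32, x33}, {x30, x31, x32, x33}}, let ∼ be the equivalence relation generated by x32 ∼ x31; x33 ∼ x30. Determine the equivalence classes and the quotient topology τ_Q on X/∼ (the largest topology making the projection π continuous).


X/∼ = {[x30=x33], [x31=x32]}; |τ_Q| = 3.

Equivalence classes: [x30=x33], [x31=x32].
Quotient map π: X → X/∼ sends x30 ↦ [x30=x33], x31 ↦ [x31=x32], x32 ↦ [x31=x32], x33 ↦ [x30=x33].
For each subset V ⊆ X/∼, compute π^{-1}(V) ⊆ X and check whether π^{-1}(V) ∈ τ. V is open in τ_Q iff π^{-1}(V) ∈ τ.
  V = {}: π^{-1}(V) = ∅ ∈ τ ✓.
  V = {[x30=x33]}: π^{-1}(V) = {x30, x33} ∉ τ ✗.
  V = {[x31=x32]}: π^{-1}(V) = {x31, x32} ∈ τ ✓.
  V = {[x30=x33], [x31=x32]}: π^{-1}(V) = {x30, x31, x32, x33} ∈ τ ✓.
Open sets in the quotient: τ_Q = {{}, {[x31=x32]}, {[x30=x33], [x31=x32]}} (3 elements).


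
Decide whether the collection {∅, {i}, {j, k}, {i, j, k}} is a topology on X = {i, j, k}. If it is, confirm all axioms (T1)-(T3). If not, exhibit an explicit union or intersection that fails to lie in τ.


τ IS a topology on X.

Axiom (T1): ∅ ∈ τ? Yes; X ∈ τ? Yes.
Axiom (T2/T3): check pairwise unions and intersections of members of τ.
All pairwise intersections and unions checked — each lies in τ. Therefore τ satisfies (T1), (T2), (T3): it IS a topology on X.


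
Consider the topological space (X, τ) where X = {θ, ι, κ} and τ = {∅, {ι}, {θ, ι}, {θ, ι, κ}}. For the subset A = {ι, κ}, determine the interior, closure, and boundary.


int(A) = {ι}, cl(A) = {θ, ι, κ}, ∂A = {θ, κ}.

Closed sets in (X, τ) are complements of opens:
  closed(X, τ) = {∅, {κ}, {θ, κ}, {θ, ι, κ}}.
int(A) = ⋃ {U ∈ τ : U ⊆ A}. Opens contained in A: ∅, {ι}.
Taking the union of these: int(A) = {ι}.
cl(A) = ⋂ {C closed : A ⊆ C}. Closed sets containing A: {θ, ι, κ}.
Intersecting these: cl(A) = {θ, ι, κ}.
∂A = cl(A) ∖ int(A) = {θ, ι, κ} ∖ {ι} = {θ, κ}.


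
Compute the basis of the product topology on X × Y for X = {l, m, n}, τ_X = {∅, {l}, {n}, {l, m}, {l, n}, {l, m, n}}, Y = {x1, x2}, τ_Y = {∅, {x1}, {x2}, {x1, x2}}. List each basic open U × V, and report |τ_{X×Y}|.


Basis B = {∅ × ∅, {l} × {x1}, {l} × {x2}, {n} × {x1}, {n} × {x2}, {l} × {x1, x2}, {l, m} × {x1}, {l, n} × {x1}, {l, m} × {x2}, {l, n} × {x2}, {n} × {x1, x2}, {l, m, n} × {x1}, {l, m, n} × {x2}, {l, m} × {x1, x2}, {l, n} × {x1, x2}, {l, m, n} × {x1, x2}}; |τ_{X×Y}| = 36.

Enumerate products U × V with U ∈ τ_X, V ∈ τ_Y (deduplicated):
  ∅ × ∅ = {} (∅)
  {l} × {x1} = {(l,x1)}
  {l} × {x2} = {(l,x2)}
  {n} × {x1} = {(n,x1)}
  {n} × {x2} = {(n,x2)}
  {l} × {x1, x2} = {(l,x1), (l,x2)}
  {l, m} × {x1} = {(l,x1), (m,x1)}
  {l, n} × {x1} = {(l,x1), (n,x1)}
  {l, m} × {x2} = {(l,x2), (m,x2)}
  {l, n} × {x2} = {(l,x2), (n,x2)}
  {n} × {x1, x2} = {(n,x1), (n,x2)}
  {l, m, n} × {x1} = {(l,x1), (m,x1), (n,x1)}
  {l, m, n} × {x2} = {(l,x2), (m,x2), (n,x2)}
  {l, m} × {x1, x2} = {(l,x1), (l,x2), (m,x1), (m,x2)}
  {l, n} × {x1, x2} = {(l,x1), (l,x2), (n,x1), (n,x2)}
  {l, m, n} × {x1, x2} = {(l,x1), (l,x2), (m,x1), (m,x2), (n,x1), (n,x2)}
These 16 distinct sets form the basis B.
Close under arbitrary unions to get τ_{X×Y}; counting gives |τ_{X×Y}| = 36.


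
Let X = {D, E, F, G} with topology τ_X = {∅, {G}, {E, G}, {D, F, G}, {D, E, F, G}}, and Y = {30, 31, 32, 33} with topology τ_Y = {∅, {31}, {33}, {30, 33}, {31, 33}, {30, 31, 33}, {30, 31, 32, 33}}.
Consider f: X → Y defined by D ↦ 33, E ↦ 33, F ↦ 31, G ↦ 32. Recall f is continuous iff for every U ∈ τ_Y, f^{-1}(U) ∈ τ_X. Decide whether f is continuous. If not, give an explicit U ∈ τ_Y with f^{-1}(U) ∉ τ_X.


f is NOT continuous.

Compute f^{-1}(U) for each U ∈ τ_Y:
  U = ∅: f^{-1}(U) = ∅ ∈ τ_X ✓.
  U = {31}: f^{-1}(U) = {F} ∉ τ_X ✗.
  U = {33}: f^{-1}(U) = {D, E} ∉ τ_X ✗.
  U = {30, 33}: f^{-1}(U) = {D, E} ∉ τ_X ✗.
  U = {31, 33}: f^{-1}(U) = {D, E, F} ∉ τ_X ✗.
  U = {30, 31, 33}: f^{-1}(U) = {D, E, F} ∉ τ_X ✗.
  U = {30, 31, 32, 33}: f^{-1}(U) = {D, E, F, G} ∈ τ_X ✓.
Found U = {31} with f^{-1}(U) = {F} not in τ_X. Therefore f is NOT continuous.


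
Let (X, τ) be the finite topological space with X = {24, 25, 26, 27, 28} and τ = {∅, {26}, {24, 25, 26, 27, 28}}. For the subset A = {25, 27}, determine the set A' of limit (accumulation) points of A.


A' = {24, 25, 27, 28}

For each x ∈ X, list the open sets U ∈ τ with x ∈ U, then check whether U ∩ (A ∖ {x}) ≠ ∅ for every such U.
  x = 24: opens ∋ x are {24, 25, 26, 27, 28}; each meets A ∖ {24}, so x IS a limit point.
  x = 25: opens ∋ x are {24, 25, 26, 27, 28}; each meets A ∖ {25}, so x IS a limit point.
  x = 26: open {26} ∋ x has {26} ∩ (A ∖ {26}) = ∅, so x is NOT a limit point.
  x = 27: opens ∋ x are {24, 25, 26, 27, 28}; each meets A ∖ {27}, so x IS a limit point.
  x = 28: opens ∋ x are {24, 25, 26, 27, 28}; each meets A ∖ {28}, so x IS a limit point.
Collecting: A' = {24, 25, 27, 28}.


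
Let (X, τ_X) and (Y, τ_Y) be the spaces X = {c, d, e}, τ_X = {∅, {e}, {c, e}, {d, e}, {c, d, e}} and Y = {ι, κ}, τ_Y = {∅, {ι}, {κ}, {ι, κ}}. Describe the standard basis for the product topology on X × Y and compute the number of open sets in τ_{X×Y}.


Basis B = {∅ × ∅, {e} × {ι}, {e} × {κ}, {c, e} × {ι}, {c, e} × {κ}, {d, e} × {ι}, {d, e} × {κ}, {e} × {ι, κ}, {c, d, e} × {ι}, {c, d, e} × {κ}, {c, e} × {ι, κ}, {d, e} × {ι, κ}, {c, d, e} × {ι, κ}}; |τ_{X×Y}| = 25.

Enumerate products U × V with U ∈ τ_X, V ∈ τ_Y (deduplicated):
  ∅ × ∅ = {} (∅)
  {e} × {ι} = {(e,ι)}
  {e} × {κ} = {(e,κ)}
  {c, e} × {ι} = {(c,ι), (e,ι)}
  {c, e} × {κ} = {(c,κ), (e,κ)}
  {d, e} × {ι} = {(d,ι), (e,ι)}
  {d, e} × {κ} = {(d,κ), (e,κ)}
  {e} × {ι, κ} = {(e,ι), (e,κ)}
  {c, d, e} × {ι} = {(c,ι), (d,ι), (e,ι)}
  {c, d, e} × {κ} = {(c,κ), (d,κ), (e,κ)}
  {c, e} × {ι, κ} = {(c,ι), (c,κ), (e,ι), (e,κ)}
  {d, e} × {ι, κ} = {(d,ι), (d,κ), (e,ι), (e,κ)}
  {c, d, e} × {ι, κ} = {(c,ι), (c,κ), (d,ι), (d,κ), (e,ι), (e,κ)}
These 13 distinct sets form the basis B.
Close under arbitrary unions to get τ_{X×Y}; counting gives |τ_{X×Y}| = 25.


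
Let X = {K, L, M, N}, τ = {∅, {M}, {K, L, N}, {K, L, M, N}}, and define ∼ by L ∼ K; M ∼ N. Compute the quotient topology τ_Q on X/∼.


X/∼ = {[K=L], [M=N]}; |τ_Q| = 2.

Equivalence classes: [K=L], [M=N].
Quotient map π: X → X/∼ sends K ↦ [K=L], L ↦ [K=L], M ↦ [M=N], N ↦ [M=N].
For each subset V ⊆ X/∼, compute π^{-1}(V) ⊆ X and check whether π^{-1}(V) ∈ τ. V is open in τ_Q iff π^{-1}(V) ∈ τ.
  V = {}: π^{-1}(V) = ∅ ∈ τ ✓.
  V = {[K=L]}: π^{-1}(V) = {K, L} ∉ τ ✗.
  V = {[M=N]}: π^{-1}(V) = {M, N} ∉ τ ✗.
  V = {[K=L], [M=N]}: π^{-1}(V) = {K, L, M, N} ∈ τ ✓.
Open sets in the quotient: τ_Q = {{}, {[K=L], [M=N]}} (2 elements).


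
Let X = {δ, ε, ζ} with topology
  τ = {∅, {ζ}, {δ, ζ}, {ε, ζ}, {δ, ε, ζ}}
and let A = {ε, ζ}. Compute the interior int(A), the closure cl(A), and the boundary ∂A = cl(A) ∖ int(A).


int(A) = {ε, ζ}, cl(A) = {δ, ε, ζ}, ∂A = {δ}.

Closed sets in (X, τ) are complements of opens:
  closed(X, τ) = {∅, {δ}, {ε}, {δ, ε}, {δ, ε, ζ}}.
int(A) = ⋃ {U ∈ τ : U ⊆ A}. Opens contained in A: ∅, {ζ}, {ε, ζ}.
Taking the union of these: int(A) = {ε, ζ}.
cl(A) = ⋂ {C closed : A ⊆ C}. Closed sets containing A: {δ, ε, ζ}.
Intersecting these: cl(A) = {δ, ε, ζ}.
∂A = cl(A) ∖ int(A) = {δ, ε, ζ} ∖ {ε, ζ} = {δ}.


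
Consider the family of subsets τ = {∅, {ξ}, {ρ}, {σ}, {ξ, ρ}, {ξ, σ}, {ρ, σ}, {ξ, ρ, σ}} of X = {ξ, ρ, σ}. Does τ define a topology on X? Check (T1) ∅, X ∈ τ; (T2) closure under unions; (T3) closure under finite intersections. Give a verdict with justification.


τ IS a topology on X.

Axiom (T1): ∅ ∈ τ? Yes; X ∈ τ? Yes.
Axiom (T2/T3): check pairwise unions and intersections of members of τ.
All pairwise intersections and unions checked — each lies in τ. Therefore τ satisfies (T1), (T2), (T3): it IS a topology on X.


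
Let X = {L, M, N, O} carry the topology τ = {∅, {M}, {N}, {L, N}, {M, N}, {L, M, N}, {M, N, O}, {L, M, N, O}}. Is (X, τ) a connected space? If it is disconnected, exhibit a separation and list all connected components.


(X, τ) is connected.

Find clopen sets (U ∈ τ with X ∖ U ∈ τ):
  U = ∅, X ∖ U = {L, M, N, O} — both open, so U is clopen.
  U = {L, M, N, O}, X ∖ U = ∅ — both open, so U is clopen.
Only trivial clopens (∅ and X) exist, so (X, τ) is connected.
Compute connected components by grouping points that agree on all clopens:
  component: {L, M, N, O}


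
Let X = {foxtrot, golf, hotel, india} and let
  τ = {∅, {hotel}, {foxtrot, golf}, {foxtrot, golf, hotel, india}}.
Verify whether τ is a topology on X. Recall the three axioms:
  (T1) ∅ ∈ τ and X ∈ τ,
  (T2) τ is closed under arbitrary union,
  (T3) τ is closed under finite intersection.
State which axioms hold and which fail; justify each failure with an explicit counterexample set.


τ is NOT a topology on X.

Axiom (T1): ∅ ∈ τ? Yes; X ∈ τ? Yes.
Axiom (T2/T3): check pairwise unions and intersections of members of τ.
Counterexample for (T2): {hotel} ∪ {foxtrot, golf} = {foxtrot, golf, hotel} ∉ τ. Therefore τ is NOT a topology.


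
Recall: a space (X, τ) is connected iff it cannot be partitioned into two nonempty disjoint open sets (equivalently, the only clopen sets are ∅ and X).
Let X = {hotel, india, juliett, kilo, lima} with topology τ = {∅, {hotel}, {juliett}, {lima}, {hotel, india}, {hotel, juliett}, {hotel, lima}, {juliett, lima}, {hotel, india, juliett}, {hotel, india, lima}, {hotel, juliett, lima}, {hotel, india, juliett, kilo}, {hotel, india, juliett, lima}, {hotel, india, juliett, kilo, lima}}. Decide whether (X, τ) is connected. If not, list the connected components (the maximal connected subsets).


(X, τ) is disconnected; components = [{lima}, {hotel, india, juliett, kilo}].

Find clopen sets (U ∈ τ with X ∖ U ∈ τ):
  U = ∅, X ∖ U = {hotel, india, juliett, kilo, lima} — both open, so U is clopen.
  U = {lima}, X ∖ U = {hotel, india, juliett, kilo} — both open, so U is clopen.
  U = {hotel, india, juliett, kilo}, X ∖ U = {lima} — both open, so U is clopen.
  U = {hotel, india, juliett, kilo, lima}, X ∖ U = ∅ — both open, so U is clopen.
Nontrivial clopen(s) exist: e.g. {lima}. So (X, τ) is disconnected.
Compute connected components by grouping points that agree on all clopens:
  component: {lima}
  component: {hotel, india, juliett, kilo}


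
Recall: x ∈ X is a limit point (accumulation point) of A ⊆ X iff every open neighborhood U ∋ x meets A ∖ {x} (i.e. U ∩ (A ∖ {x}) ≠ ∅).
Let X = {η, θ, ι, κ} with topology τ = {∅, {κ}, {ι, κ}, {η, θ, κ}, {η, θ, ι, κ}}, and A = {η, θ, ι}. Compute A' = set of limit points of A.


A' = {η, θ}

For each x ∈ X, list the open sets U ∈ τ with x ∈ U, then check whether U ∩ (A ∖ {x}) ≠ ∅ for every such U.
  x = η: opens ∋ x are {η, θ, κ}, {η, θ, ι, κ}; each meets A ∖ {η}, so x IS a limit point.
  x = θ: opens ∋ x are {η, θ, κ}, {η, θ, ι, κ}; each meets A ∖ {θ}, so x IS a limit point.
  x = ι: open {ι, κ} ∋ x has {ι, κ} ∩ (A ∖ {ι}) = ∅, so x is NOT a limit point.
  x = κ: open {κ} ∋ x has {κ} ∩ (A ∖ {κ}) = ∅, so x is NOT a limit point.
Collecting: A' = {η, θ}.


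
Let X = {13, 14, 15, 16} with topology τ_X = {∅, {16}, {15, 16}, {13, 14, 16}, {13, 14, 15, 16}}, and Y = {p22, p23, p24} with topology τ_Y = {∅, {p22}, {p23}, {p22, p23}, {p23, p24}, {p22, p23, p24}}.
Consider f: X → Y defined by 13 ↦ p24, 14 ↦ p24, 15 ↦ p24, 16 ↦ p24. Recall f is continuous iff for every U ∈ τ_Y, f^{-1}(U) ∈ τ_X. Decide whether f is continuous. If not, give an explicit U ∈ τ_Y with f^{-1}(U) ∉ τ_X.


f IS continuous.

Compute f^{-1}(U) for each U ∈ τ_Y:
  U = ∅: f^{-1}(U) = ∅ ∈ τ_X ✓.
  U = {p22}: f^{-1}(U) = ∅ ∈ τ_X ✓.
  U = {p23}: f^{-1}(U) = ∅ ∈ τ_X ✓.
  U = {p22, p23}: f^{-1}(U) = ∅ ∈ τ_X ✓.
  U = {p23, p24}: f^{-1}(U) = {13, 14, 15, 16} ∈ τ_X ✓.
  U = {p22, p23, p24}: f^{-1}(U) = {13, 14, 15, 16} ∈ τ_X ✓.
Every preimage lies in τ_X, so f IS continuous.


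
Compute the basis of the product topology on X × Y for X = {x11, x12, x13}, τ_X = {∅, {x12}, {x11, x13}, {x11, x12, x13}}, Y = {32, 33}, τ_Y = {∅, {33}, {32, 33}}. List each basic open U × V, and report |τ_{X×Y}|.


Basis B = {∅ × ∅, {x12} × {33}, {x11, x13} × {33}, {x12} × {32, 33}, {x11, x12, x13} × {33}, {x11, x13} × {32, 33}, {x11, x12, x13} × {32, 33}}; |τ_{X×Y}| = 9.

Enumerate products U × V with U ∈ τ_X, V ∈ τ_Y (deduplicated):
  ∅ × ∅ = {} (∅)
  {x12} × {33} = {(x12,33)}
  {x11, x13} × {33} = {(x11,33), (x13,33)}
  {x12} × {32, 33} = {(x12,32), (x12,33)}
  {x11, x12, x13} × {33} = {(x11,33), (x12,33), (x13,33)}
  {x11, x13} × {32, 33} = {(x11,32), (x11,33), (x13,32), (x13,33)}
  {x11, x12, x13} × {32, 33} = {(x11,32), (x11,33), (x12,32), (x12,33), (x13,32), (x13,33)}
These 7 distinct sets form the basis B.
Close under arbitrary unions to get τ_{X×Y}; counting gives |τ_{X×Y}| = 9.


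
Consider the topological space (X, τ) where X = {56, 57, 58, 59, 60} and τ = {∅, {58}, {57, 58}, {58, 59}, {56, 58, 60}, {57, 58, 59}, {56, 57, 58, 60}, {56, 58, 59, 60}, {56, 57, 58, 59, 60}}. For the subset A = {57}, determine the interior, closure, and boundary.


int(A) = ∅, cl(A) = {57}, ∂A = {57}.

Closed sets in (X, τ) are complements of opens:
  closed(X, τ) = {∅, {57}, {59}, {56, 60}, {57, 59}, {56, 57, 60}, {56, 59, 60}, {56, 57, 59, 60}, {56, 57, 58, 59, 60}}.
int(A) = ⋃ {U ∈ τ : U ⊆ A}. Opens contained in A: ∅.
Taking the union of these: int(A) = ∅.
cl(A) = ⋂ {C closed : A ⊆ C}. Closed sets containing A: {57}, {57, 59}, {56, 57, 60}, {56, 57, 59, 60}, {56, 57, 58, 59, 60}.
Intersecting these: cl(A) = {57}.
∂A = cl(A) ∖ int(A) = {57} ∖ ∅ = {57}.


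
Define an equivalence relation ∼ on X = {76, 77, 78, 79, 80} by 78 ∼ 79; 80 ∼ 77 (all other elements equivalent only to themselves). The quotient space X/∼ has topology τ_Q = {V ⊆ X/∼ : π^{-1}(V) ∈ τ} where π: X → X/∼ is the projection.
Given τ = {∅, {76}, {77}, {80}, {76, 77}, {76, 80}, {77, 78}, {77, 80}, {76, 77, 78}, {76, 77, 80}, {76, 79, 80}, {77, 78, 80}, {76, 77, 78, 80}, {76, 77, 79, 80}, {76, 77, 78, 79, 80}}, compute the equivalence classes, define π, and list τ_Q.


X/∼ = {[76], [77=80], [78=79]}; |τ_Q| = 5.

Equivalence classes: [76], [77=80], [78=79].
Quotient map π: X → X/∼ sends 76 ↦ [76], 77 ↦ [77=80], 78 ↦ [78=79], 79 ↦ [78=79], 80 ↦ [77=80].
For each subset V ⊆ X/∼, compute π^{-1}(V) ⊆ X and check whether π^{-1}(V) ∈ τ. V is open in τ_Q iff π^{-1}(V) ∈ τ.
  V = {}: π^{-1}(V) = ∅ ∈ τ ✓.
  V = {[76]}: π^{-1}(V) = {76} ∈ τ ✓.
  V = {[77=80]}: π^{-1}(V) = {77, 80} ∈ τ ✓.
  V = {[76], [77=80]}: π^{-1}(V) = {76, 77, 80} ∈ τ ✓.
  V = {[78=79]}: π^{-1}(V) = {78, 79} ∉ τ ✗.
  V = {[76], [78=79]}: π^{-1}(V) = {76, 78, 79} ∉ τ ✗.
  V = {[77=80], [78=79]}: π^{-1}(V) = {77, 78, 79, 80} ∉ τ ✗.
  V = {[76], [77=80], [78=79]}: π^{-1}(V) = {76, 77, 78, 79, 80} ∈ τ ✓.
Open sets in the quotient: τ_Q = {{}, {[76]}, {[77=80]}, {[76], [77=80]}, {[76], [77=80], [78=79]}} (5 elements).


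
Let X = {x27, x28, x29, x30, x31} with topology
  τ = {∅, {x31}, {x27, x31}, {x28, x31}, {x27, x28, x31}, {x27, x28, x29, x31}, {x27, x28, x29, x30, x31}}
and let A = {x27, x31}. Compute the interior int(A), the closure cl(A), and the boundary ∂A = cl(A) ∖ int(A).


int(A) = {x27, x31}, cl(A) = {x27, x28, x29, x30, x31}, ∂A = {x28, x29, x30}.

Closed sets in (X, τ) are complements of opens:
  closed(X, τ) = {∅, {x30}, {x29, x30}, {x27, x29, x30}, {x28, x29, x30}, {x27, x28, x29, x30}, {x27, x28, x29, x30, x31}}.
int(A) = ⋃ {U ∈ τ : U ⊆ A}. Opens contained in A: ∅, {x31}, {x27, x31}.
Taking the union of these: int(A) = {x27, x31}.
cl(A) = ⋂ {C closed : A ⊆ C}. Closed sets containing A: {x27, x28, x29, x30, x31}.
Intersecting these: cl(A) = {x27, x28, x29, x30, x31}.
∂A = cl(A) ∖ int(A) = {x27, x28, x29, x30, x31} ∖ {x27, x31} = {x28, x29, x30}.


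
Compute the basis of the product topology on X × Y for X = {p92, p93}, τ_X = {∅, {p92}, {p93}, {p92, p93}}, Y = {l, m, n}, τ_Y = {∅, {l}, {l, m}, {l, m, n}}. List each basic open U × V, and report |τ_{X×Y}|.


Basis B = {∅ × ∅, {p92} × {l}, {p93} × {l}, {p92} × {l, m}, {p92, p93} × {l}, {p93} × {l, m}, {p92} × {l, m, n}, {p93} × {l, m, n}, {p92, p93} × {l, m}, {p92, p93} × {l, m, n}}; |τ_{X×Y}| = 16.

Enumerate products U × V with U ∈ τ_X, V ∈ τ_Y (deduplicated):
  ∅ × ∅ = {} (∅)
  {p92} × {l} = {(p92,l)}
  {p93} × {l} = {(p93,l)}
  {p92} × {l, m} = {(p92,l), (p92,m)}
  {p92, p93} × {l} = {(p92,l), (p93,l)}
  {p93} × {l, m} = {(p93,l), (p93,m)}
  {p92} × {l, m, n} = {(p92,l), (p92,m), (p92,n)}
  {p93} × {l, m, n} = {(p93,l), (p93,m), (p93,n)}
  {p92, p93} × {l, m} = {(p92,l), (p92,m), (p93,l), (p93,m)}
  {p92, p93} × {l, m, n} = {(p92,l), (p92,m), (p92,n), (p93,l), (p93,m), (p93,n)}
These 10 distinct sets form the basis B.
Close under arbitrary unions to get τ_{X×Y}; counting gives |τ_{X×Y}| = 16.


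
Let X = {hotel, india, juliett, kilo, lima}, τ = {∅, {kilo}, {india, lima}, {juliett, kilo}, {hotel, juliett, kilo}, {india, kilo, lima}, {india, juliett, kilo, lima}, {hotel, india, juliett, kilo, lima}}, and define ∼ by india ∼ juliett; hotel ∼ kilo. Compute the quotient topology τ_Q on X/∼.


X/∼ = {[hotel=kilo], [india=juliett], [lima]}; |τ_Q| = 2.

Equivalence classes: [hotel=kilo], [india=juliett], [lima].
Quotient map π: X → X/∼ sends hotel ↦ [hotel=kilo], india ↦ [india=juliett], juliett ↦ [india=juliett], kilo ↦ [hotel=kilo], lima ↦ [lima].
For each subset V ⊆ X/∼, compute π^{-1}(V) ⊆ X and check whether π^{-1}(V) ∈ τ. V is open in τ_Q iff π^{-1}(V) ∈ τ.
  V = {}: π^{-1}(V) = ∅ ∈ τ ✓.
  V = {[hotel=kilo]}: π^{-1}(V) = {hotel, kilo} ∉ τ ✗.
  V = {[india=juliett]}: π^{-1}(V) = {india, juliett} ∉ τ ✗.
  V = {[hotel=kilo], [india=juliett]}: π^{-1}(V) = {hotel, india, juliett, kilo} ∉ τ ✗.
  V = {[lima]}: π^{-1}(V) = {lima} ∉ τ ✗.
  V = {[hotel=kilo], [lima]}: π^{-1}(V) = {hotel, kilo, lima} ∉ τ ✗.
  V = {[india=juliett], [lima]}: π^{-1}(V) = {india, juliett, lima} ∉ τ ✗.
  V = {[hotel=kilo], [india=juliett], [lima]}: π^{-1}(V) = {hotel, india, juliett, kilo, lima} ∈ τ ✓.
Open sets in the quotient: τ_Q = {{}, {[hotel=kilo], [india=juliett], [lima]}} (2 elements).


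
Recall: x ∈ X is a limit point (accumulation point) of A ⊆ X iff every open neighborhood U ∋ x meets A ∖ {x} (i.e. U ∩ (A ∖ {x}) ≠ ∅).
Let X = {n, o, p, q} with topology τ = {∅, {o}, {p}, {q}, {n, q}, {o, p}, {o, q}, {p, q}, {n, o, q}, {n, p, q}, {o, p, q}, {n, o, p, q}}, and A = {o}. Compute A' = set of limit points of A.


A' = ∅

For each x ∈ X, list the open sets U ∈ τ with x ∈ U, then check whether U ∩ (A ∖ {x}) ≠ ∅ for every such U.
  x = n: open {n, q} ∋ x has {n, q} ∩ (A ∖ {n}) = ∅, so x is NOT a limit point.
  x = o: open {o} ∋ x has {o} ∩ (A ∖ {o}) = ∅, so x is NOT a limit point.
  x = p: open {p} ∋ x has {p} ∩ (A ∖ {p}) = ∅, so x is NOT a limit point.
  x = q: open {q} ∋ x has {q} ∩ (A ∖ {q}) = ∅, so x is NOT a limit point.
Collecting: A' = ∅.


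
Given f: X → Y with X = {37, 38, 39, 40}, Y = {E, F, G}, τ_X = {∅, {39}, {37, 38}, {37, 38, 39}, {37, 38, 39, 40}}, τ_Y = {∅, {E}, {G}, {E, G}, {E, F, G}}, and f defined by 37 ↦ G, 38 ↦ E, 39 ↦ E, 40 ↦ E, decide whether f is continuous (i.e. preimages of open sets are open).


f is NOT continuous.

Compute f^{-1}(U) for each U ∈ τ_Y:
  U = ∅: f^{-1}(U) = ∅ ∈ τ_X ✓.
  U = {E}: f^{-1}(U) = {38, 39, 40} ∉ τ_X ✗.
  U = {G}: f^{-1}(U) = {37} ∉ τ_X ✗.
  U = {E, G}: f^{-1}(U) = {37, 38, 39, 40} ∈ τ_X ✓.
  U = {E, F, G}: f^{-1}(U) = {37, 38, 39, 40} ∈ τ_X ✓.
Found U = {E} with f^{-1}(U) = {38, 39, 40} not in τ_X. Therefore f is NOT continuous.


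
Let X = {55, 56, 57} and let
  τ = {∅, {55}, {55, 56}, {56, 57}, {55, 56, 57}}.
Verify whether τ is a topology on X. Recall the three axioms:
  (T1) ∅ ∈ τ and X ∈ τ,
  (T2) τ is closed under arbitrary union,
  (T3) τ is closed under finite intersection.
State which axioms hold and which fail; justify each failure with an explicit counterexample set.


τ is NOT a topology on X.

Axiom (T1): ∅ ∈ τ? Yes; X ∈ τ? Yes.
Axiom (T2/T3): check pairwise unions and intersections of members of τ.
Counterexample for (T3): {55, 56} ∩ {56, 57} = {56} ∉ τ. Therefore τ is NOT a topology.


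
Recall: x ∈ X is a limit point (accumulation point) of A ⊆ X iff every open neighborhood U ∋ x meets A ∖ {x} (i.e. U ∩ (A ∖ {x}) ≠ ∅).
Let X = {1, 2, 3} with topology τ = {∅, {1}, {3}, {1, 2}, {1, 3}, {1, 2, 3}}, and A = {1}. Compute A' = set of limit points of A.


A' = {2}

For each x ∈ X, list the open sets U ∈ τ with x ∈ U, then check whether U ∩ (A ∖ {x}) ≠ ∅ for every such U.
  x = 1: open {1} ∋ x has {1} ∩ (A ∖ {1}) = ∅, so x is NOT a limit point.
  x = 2: opens ∋ x are {1, 2}, {1, 2, 3}; each meets A ∖ {2}, so x IS a limit point.
  x = 3: open {3} ∋ x has {3} ∩ (A ∖ {3}) = ∅, so x is NOT a limit point.
Collecting: A' = {2}.


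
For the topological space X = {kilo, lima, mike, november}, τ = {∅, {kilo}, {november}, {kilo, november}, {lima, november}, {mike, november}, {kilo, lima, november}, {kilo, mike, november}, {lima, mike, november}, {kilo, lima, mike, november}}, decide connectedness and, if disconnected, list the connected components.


(X, τ) is disconnected; components = [{kilo}, {lima, mike, november}].

Find clopen sets (U ∈ τ with X ∖ U ∈ τ):
  U = ∅, X ∖ U = {kilo, lima, mike, november} — both open, so U is clopen.
  U = {kilo}, X ∖ U = {lima, mike, november} — both open, so U is clopen.
  U = {lima, mike, november}, X ∖ U = {kilo} — both open, so U is clopen.
  U = {kilo, lima, mike, november}, X ∖ U = ∅ — both open, so U is clopen.
Nontrivial clopen(s) exist: e.g. {lima, mike, november}. So (X, τ) is disconnected.
Compute connected components by grouping points that agree on all clopens:
  component: {kilo}
  component: {lima, mike, november}


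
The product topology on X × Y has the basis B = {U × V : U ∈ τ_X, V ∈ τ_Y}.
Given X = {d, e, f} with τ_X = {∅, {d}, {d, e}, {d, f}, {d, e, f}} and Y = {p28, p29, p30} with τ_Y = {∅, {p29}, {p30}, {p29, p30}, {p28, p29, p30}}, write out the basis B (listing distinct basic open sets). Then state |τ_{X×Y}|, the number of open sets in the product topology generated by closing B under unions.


Basis B = {∅ × ∅, {d} × {p29}, {d} × {p30}, {d} × {p29, p30}, {d, e} × {p29}, {d, f} × {p29}, {d, e} × {p30}, {d, f} × {p30}, {d} × {p28, p29, p30}, {d, e, f} × {p29}, {d, e, f} × {p30}, {d, e} × {p29, p30}, {d, f} × {p29, p30}, {d, e} × {p28, p29, p30}, {d, f} × {p28, p29, p30}, {d, e, f} × {p29, p30}, {d, e, f} × {p28, p29, p30}}; |τ_{X×Y}| = 50.

Enumerate products U × V with U ∈ τ_X, V ∈ τ_Y (deduplicated):
  ∅ × ∅ = {} (∅)
  {d} × {p29} = {(d,p29)}
  {d} × {p30} = {(d,p30)}
  {d} × {p29, p30} = {(d,p29), (d,p30)}
  {d, e} × {p29} = {(d,p29), (e,p29)}
  {d, f} × {p29} = {(d,p29), (f,p29)}
  {d, e} × {p30} = {(d,p30), (e,p30)}
  {d, f} × {p30} = {(d,p30), (f,p30)}
  {d} × {p28, p29, p30} = {(d,p28), (d,p29), (d,p30)}
  {d, e, f} × {p29} = {(d,p29), (e,p29), (f,p29)}
  {d, e, f} × {p30} = {(d,p30), (e,p30), (f,p30)}
  {d, e} × {p29, p30} = {(d,p29), (d,p30), (e,p29), (e,p30)}
  {d, f} × {p29, p30} = {(d,p29), (d,p30), (f,p29), (f,p30)}
  {d, e} × {p28, p29, p30} = {(d,p28), (d,p29), (d,p30), (e,p28), (e,p29), (e,p30)}
  {d, f} × {p28, p29, p30} = {(d,p28), (d,p29), (d,p30), (f,p28), (f,p29), (f,p30)}
  {d, e, f} × {p29, p30} = {(d,p29), (d,p30), (e,p29), (e,p30), (f,p29), (f,p30)}
  {d, e, f} × {p28, p29, p30} = {(d,p28), (d,p29), (d,p30), (e,p28), (e,p29), (e,p30), (f,p28), (f,p29), (f,p30)}
These 17 distinct sets form the basis B.
Close under arbitrary unions to get τ_{X×Y}; counting gives |τ_{X×Y}| = 50.


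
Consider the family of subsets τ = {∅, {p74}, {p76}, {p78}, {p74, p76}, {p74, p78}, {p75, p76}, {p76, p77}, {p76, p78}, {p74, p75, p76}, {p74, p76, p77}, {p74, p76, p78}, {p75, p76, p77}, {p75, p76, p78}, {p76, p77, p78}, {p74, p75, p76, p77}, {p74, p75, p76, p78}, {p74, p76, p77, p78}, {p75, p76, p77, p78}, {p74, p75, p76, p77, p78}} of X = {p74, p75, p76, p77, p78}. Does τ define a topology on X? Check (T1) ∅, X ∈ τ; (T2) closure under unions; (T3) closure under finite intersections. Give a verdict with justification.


τ IS a topology on X.

Axiom (T1): ∅ ∈ τ? Yes; X ∈ τ? Yes.
Axiom (T2/T3): check pairwise unions and intersections of members of τ.
All pairwise intersections and unions checked — each lies in τ. Therefore τ satisfies (T1), (T2), (T3): it IS a topology on X.


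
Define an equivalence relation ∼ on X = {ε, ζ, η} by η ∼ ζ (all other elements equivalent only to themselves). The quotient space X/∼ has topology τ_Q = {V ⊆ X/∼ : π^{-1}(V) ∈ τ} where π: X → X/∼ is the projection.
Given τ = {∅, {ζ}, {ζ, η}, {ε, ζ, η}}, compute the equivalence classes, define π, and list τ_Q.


X/∼ = {[ε], [ζ=η]}; |τ_Q| = 3.

Equivalence classes: [ε], [ζ=η].
Quotient map π: X → X/∼ sends ε ↦ [ε], ζ ↦ [ζ=η], η ↦ [ζ=η].
For each subset V ⊆ X/∼, compute π^{-1}(V) ⊆ X and check whether π^{-1}(V) ∈ τ. V is open in τ_Q iff π^{-1}(V) ∈ τ.
  V = {}: π^{-1}(V) = ∅ ∈ τ ✓.
  V = {[ε]}: π^{-1}(V) = {ε} ∉ τ ✗.
  V = {[ζ=η]}: π^{-1}(V) = {ζ, η} ∈ τ ✓.
  V = {[ε], [ζ=η]}: π^{-1}(V) = {ε, ζ, η} ∈ τ ✓.
Open sets in the quotient: τ_Q = {{}, {[ζ=η]}, {[ε], [ζ=η]}} (3 elements).


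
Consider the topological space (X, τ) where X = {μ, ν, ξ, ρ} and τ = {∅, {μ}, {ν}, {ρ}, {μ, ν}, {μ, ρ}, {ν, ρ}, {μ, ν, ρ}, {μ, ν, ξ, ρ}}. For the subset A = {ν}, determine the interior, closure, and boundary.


int(A) = {ν}, cl(A) = {ν, ξ}, ∂A = {ξ}.

Closed sets in (X, τ) are complements of opens:
  closed(X, τ) = {∅, {ξ}, {μ, ξ}, {ν, ξ}, {ξ, ρ}, {μ, ν, ξ}, {μ, ξ, ρ}, {ν, ξ, ρ}, {μ, ν, ξ, ρ}}.
int(A) = ⋃ {U ∈ τ : U ⊆ A}. Opens contained in A: ∅, {ν}.
Taking the union of these: int(A) = {ν}.
cl(A) = ⋂ {C closed : A ⊆ C}. Closed sets containing A: {ν, ξ}, {μ, ν, ξ}, {ν, ξ, ρ}, {μ, ν, ξ, ρ}.
Intersecting these: cl(A) = {ν, ξ}.
∂A = cl(A) ∖ int(A) = {ν, ξ} ∖ {ν} = {ξ}.


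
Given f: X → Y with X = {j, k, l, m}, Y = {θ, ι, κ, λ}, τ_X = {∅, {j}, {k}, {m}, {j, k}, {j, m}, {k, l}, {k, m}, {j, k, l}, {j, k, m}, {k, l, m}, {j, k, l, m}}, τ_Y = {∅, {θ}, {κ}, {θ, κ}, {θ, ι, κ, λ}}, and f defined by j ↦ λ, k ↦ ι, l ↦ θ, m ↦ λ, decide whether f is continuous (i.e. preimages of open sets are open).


f is NOT continuous.

Compute f^{-1}(U) for each U ∈ τ_Y:
  U = ∅: f^{-1}(U) = ∅ ∈ τ_X ✓.
  U = {θ}: f^{-1}(U) = {l} ∉ τ_X ✗.
  U = {κ}: f^{-1}(U) = ∅ ∈ τ_X ✓.
  U = {θ, κ}: f^{-1}(U) = {l} ∉ τ_X ✗.
  U = {θ, ι, κ, λ}: f^{-1}(U) = {j, k, l, m} ∈ τ_X ✓.
Found U = {θ} with f^{-1}(U) = {l} not in τ_X. Therefore f is NOT continuous.


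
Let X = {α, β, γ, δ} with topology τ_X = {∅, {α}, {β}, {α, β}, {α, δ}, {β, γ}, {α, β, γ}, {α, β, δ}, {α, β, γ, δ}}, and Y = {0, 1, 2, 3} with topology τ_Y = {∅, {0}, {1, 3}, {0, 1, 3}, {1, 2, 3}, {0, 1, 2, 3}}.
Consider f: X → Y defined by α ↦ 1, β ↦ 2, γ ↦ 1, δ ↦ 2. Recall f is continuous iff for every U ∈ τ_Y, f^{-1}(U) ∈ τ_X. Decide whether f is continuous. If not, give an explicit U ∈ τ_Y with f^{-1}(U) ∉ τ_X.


f is NOT continuous.

Compute f^{-1}(U) for each U ∈ τ_Y:
  U = ∅: f^{-1}(U) = ∅ ∈ τ_X ✓.
  U = {0}: f^{-1}(U) = ∅ ∈ τ_X ✓.
  U = {1, 3}: f^{-1}(U) = {α, γ} ∉ τ_X ✗.
  U = {0, 1, 3}: f^{-1}(U) = {α, γ} ∉ τ_X ✗.
  U = {1, 2, 3}: f^{-1}(U) = {α, β, γ, δ} ∈ τ_X ✓.
  U = {0, 1, 2, 3}: f^{-1}(U) = {α, β, γ, δ} ∈ τ_X ✓.
Found U = {1, 3} with f^{-1}(U) = {α, γ} not in τ_X. Therefore f is NOT continuous.


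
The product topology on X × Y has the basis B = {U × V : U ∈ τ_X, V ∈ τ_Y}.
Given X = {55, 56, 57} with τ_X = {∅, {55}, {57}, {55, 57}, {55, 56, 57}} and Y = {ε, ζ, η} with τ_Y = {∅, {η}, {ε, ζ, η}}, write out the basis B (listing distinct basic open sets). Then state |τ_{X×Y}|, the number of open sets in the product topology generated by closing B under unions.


Basis B = {∅ × ∅, {55} × {η}, {57} × {η}, {55, 57} × {η}, {55} × {ε, ζ, η}, {55, 56, 57} × {η}, {57} × {ε, ζ, η}, {55, 57} × {ε, ζ, η}, {55, 56, 57} × {ε, ζ, η}}; |τ_{X×Y}| = 14.

Enumerate products U × V with U ∈ τ_X, V ∈ τ_Y (deduplicated):
  ∅ × ∅ = {} (∅)
  {55} × {η} = {(55,η)}
  {57} × {η} = {(57,η)}
  {55, 57} × {η} = {(55,η), (57,η)}
  {55} × {ε, ζ, η} = {(55,ε), (55,ζ), (55,η)}
  {55, 56, 57} × {η} = {(55,η), (56,η), (57,η)}
  {57} × {ε, ζ, η} = {(57,ε), (57,ζ), (57,η)}
  {55, 57} × {ε, ζ, η} = {(55,ε), (55,ζ), (55,η), (57,ε), (57,ζ), (57,η)}
  {55, 56, 57} × {ε, ζ, η} = {(55,ε), (55,ζ), (55,η), (56,ε), (56,ζ), (56,η), (57,ε), (57,ζ), (57,η)}
These 9 distinct sets form the basis B.
Close under arbitrary unions to get τ_{X×Y}; counting gives |τ_{X×Y}| = 14.


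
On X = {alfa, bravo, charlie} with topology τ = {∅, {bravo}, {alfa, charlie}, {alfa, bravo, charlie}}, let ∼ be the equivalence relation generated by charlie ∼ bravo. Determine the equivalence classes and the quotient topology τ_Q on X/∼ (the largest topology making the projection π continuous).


X/∼ = {[alfa], [bravo=charlie]}; |τ_Q| = 2.

Equivalence classes: [alfa], [bravo=charlie].
Quotient map π: X → X/∼ sends alfa ↦ [alfa], bravo ↦ [bravo=charlie], charlie ↦ [bravo=charlie].
For each subset V ⊆ X/∼, compute π^{-1}(V) ⊆ X and check whether π^{-1}(V) ∈ τ. V is open in τ_Q iff π^{-1}(V) ∈ τ.
  V = {}: π^{-1}(V) = ∅ ∈ τ ✓.
  V = {[alfa]}: π^{-1}(V) = {alfa} ∉ τ ✗.
  V = {[bravo=charlie]}: π^{-1}(V) = {bravo, charlie} ∉ τ ✗.
  V = {[alfa], [bravo=charlie]}: π^{-1}(V) = {alfa, bravo, charlie} ∈ τ ✓.
Open sets in the quotient: τ_Q = {{}, {[alfa], [bravo=charlie]}} (2 elements).


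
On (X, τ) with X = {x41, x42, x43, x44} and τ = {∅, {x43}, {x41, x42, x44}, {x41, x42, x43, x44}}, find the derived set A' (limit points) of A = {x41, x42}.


A' = {x41, x42, x44}

For each x ∈ X, list the open sets U ∈ τ with x ∈ U, then check whether U ∩ (A ∖ {x}) ≠ ∅ for every such U.
  x = x41: opens ∋ x are {x41, x42, x44}, {x41, x42, x43, x44}; each meets A ∖ {x41}, so x IS a limit point.
  x = x42: opens ∋ x are {x41, x42, x44}, {x41, x42, x43, x44}; each meets A ∖ {x42}, so x IS a limit point.
  x = x43: open {x43} ∋ x has {x43} ∩ (A ∖ {x43}) = ∅, so x is NOT a limit point.
  x = x44: opens ∋ x are {x41, x42, x44}, {x41, x42, x43, x44}; each meets A ∖ {x44}, so x IS a limit point.
Collecting: A' = {x41, x42, x44}.


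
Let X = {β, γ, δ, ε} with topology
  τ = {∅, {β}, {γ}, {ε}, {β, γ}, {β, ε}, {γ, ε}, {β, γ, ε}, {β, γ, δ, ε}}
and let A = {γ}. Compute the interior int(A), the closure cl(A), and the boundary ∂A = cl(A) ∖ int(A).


int(A) = {γ}, cl(A) = {γ, δ}, ∂A = {δ}.

Closed sets in (X, τ) are complements of opens:
  closed(X, τ) = {∅, {δ}, {β, δ}, {γ, δ}, {δ, ε}, {β, γ, δ}, {β, δ, ε}, {γ, δ, ε}, {β, γ, δ, ε}}.
int(A) = ⋃ {U ∈ τ : U ⊆ A}. Opens contained in A: ∅, {γ}.
Taking the union of these: int(A) = {γ}.
cl(A) = ⋂ {C closed : A ⊆ C}. Closed sets containing A: {γ, δ}, {β, γ, δ}, {γ, δ, ε}, {β, γ, δ, ε}.
Intersecting these: cl(A) = {γ, δ}.
∂A = cl(A) ∖ int(A) = {γ, δ} ∖ {γ} = {δ}.


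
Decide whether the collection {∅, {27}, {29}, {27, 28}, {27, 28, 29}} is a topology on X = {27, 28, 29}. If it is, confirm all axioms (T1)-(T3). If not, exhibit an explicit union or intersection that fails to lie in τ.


τ is NOT a topology on X.

Axiom (T1): ∅ ∈ τ? Yes; X ∈ τ? Yes.
Axiom (T2/T3): check pairwise unions and intersections of members of τ.
Counterexample for (T2): {27} ∪ {29} = {27, 29} ∉ τ. Therefore τ is NOT a topology.


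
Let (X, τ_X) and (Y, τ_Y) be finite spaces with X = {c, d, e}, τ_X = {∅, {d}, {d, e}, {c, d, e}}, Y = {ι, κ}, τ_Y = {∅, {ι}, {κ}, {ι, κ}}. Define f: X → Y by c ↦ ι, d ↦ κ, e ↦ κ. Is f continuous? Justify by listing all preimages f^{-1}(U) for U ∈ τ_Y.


f is NOT continuous.

Compute f^{-1}(U) for each U ∈ τ_Y:
  U = ∅: f^{-1}(U) = ∅ ∈ τ_X ✓.
  U = {ι}: f^{-1}(U) = {c} ∉ τ_X ✗.
  U = {κ}: f^{-1}(U) = {d, e} ∈ τ_X ✓.
  U = {ι, κ}: f^{-1}(U) = {c, d, e} ∈ τ_X ✓.
Found U = {ι} with f^{-1}(U) = {c} not in τ_X. Therefore f is NOT continuous.


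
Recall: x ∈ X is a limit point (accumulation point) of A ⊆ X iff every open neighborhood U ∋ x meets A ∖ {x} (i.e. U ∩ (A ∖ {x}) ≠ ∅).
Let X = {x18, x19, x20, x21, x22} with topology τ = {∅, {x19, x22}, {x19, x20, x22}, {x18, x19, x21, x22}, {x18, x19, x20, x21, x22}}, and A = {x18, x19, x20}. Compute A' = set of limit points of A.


A' = {x18, x20, x21, x22}

For each x ∈ X, list the open sets U ∈ τ with x ∈ U, then check whether U ∩ (A ∖ {x}) ≠ ∅ for every such U.
  x = x18: opens ∋ x are {x18, x19, x21, x22}, {x18, x19, x20, x21, x22}; each meets A ∖ {x18}, so x IS a limit point.
  x = x19: open {x19, x22} ∋ x has {x19, x22} ∩ (A ∖ {x19}) = ∅, so x is NOT a limit point.
  x = x20: opens ∋ x are {x19, x20, x22}, {x18, x19, x20, x21, x22}; each meets A ∖ {x20}, so x IS a limit point.
  x = x21: opens ∋ x are {x18, x19, x21, x22}, {x18, x19, x20, x21, x22}; each meets A ∖ {x21}, so x IS a limit point.
  x = x22: opens ∋ x are {x19, x22}, {x19, x20, x22}, {x18, x19, x21, x22}, {x18, x19, x20, x21, x22}; each meets A ∖ {x22}, so x IS a limit point.
Collecting: A' = {x18, x20, x21, x22}.


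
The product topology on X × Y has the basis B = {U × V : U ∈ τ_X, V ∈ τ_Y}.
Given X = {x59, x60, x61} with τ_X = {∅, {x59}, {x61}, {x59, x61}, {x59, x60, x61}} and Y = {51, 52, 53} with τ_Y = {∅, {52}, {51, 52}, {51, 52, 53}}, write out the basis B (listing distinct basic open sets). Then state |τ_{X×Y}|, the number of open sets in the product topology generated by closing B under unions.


Basis B = {∅ × ∅, {x59} × {52}, {x61} × {52}, {x59} × {51, 52}, {x59, x61} × {52}, {x61} × {51, 52}, {x59} × {51, 52, 53}, {x59, x60, x61} × {52}, {x61} × {51, 52, 53}, {x59, x61} × {51, 52}, {x59, x61} × {51, 52, 53}, {x59, x60, x61} × {51, 52}, {x59, x60, x61} × {51, 52, 53}}; |τ_{X×Y}| = 30.

Enumerate products U × V with U ∈ τ_X, V ∈ τ_Y (deduplicated):
  ∅ × ∅ = {} (∅)
  {x59} × {52} = {(x59,52)}
  {x61} × {52} = {(x61,52)}
  {x59} × {51, 52} = {(x59,51), (x59,52)}
  {x59, x61} × {52} = {(x59,52), (x61,52)}
  {x61} × {51, 52} = {(x61,51), (x61,52)}
  {x59} × {51, 52, 53} = {(x59,51), (x59,52), (x59,53)}
  {x59, x60, x61} × {52} = {(x59,52), (x60,52), (x61,52)}
  {x61} × {51, 52, 53} = {(x61,51), (x61,52), (x61,53)}
  {x59, x61} × {51, 52} = {(x59,51), (x59,52), (x61,51), (x61,52)}
  {x59, x61} × {51, 52, 53} = {(x59,51), (x59,52), (x59,53), (x61,51), (x61,52), (x61,53)}
  {x59, x60, x61} × {51, 52} = {(x59,51), (x59,52), (x60,51), (x60,52), (x61,51), (x61,52)}
  {x59, x60, x61} × {51, 52, 53} = {(x59,51), (x59,52), (x59,53), (x60,51), (x60,52), (x60,53), (x61,51), (x61,52), (x61,53)}
These 13 distinct sets form the basis B.
Close under arbitrary unions to get τ_{X×Y}; counting gives |τ_{X×Y}| = 30.


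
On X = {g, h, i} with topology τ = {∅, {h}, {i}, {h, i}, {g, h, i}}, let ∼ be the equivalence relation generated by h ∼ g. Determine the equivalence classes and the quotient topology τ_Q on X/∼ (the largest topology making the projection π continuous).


X/∼ = {[g=h], [i]}; |τ_Q| = 3.

Equivalence classes: [g=h], [i].
Quotient map π: X → X/∼ sends g ↦ [g=h], h ↦ [g=h], i ↦ [i].
For each subset V ⊆ X/∼, compute π^{-1}(V) ⊆ X and check whether π^{-1}(V) ∈ τ. V is open in τ_Q iff π^{-1}(V) ∈ τ.
  V = {}: π^{-1}(V) = ∅ ∈ τ ✓.
  V = {[g=h]}: π^{-1}(V) = {g, h} ∉ τ ✗.
  V = {[i]}: π^{-1}(V) = {i} ∈ τ ✓.
  V = {[g=h], [i]}: π^{-1}(V) = {g, h, i} ∈ τ ✓.
Open sets in the quotient: τ_Q = {{}, {[i]}, {[g=h], [i]}} (3 elements).


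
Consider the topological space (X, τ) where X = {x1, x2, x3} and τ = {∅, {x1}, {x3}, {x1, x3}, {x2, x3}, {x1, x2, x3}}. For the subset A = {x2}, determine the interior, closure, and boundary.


int(A) = ∅, cl(A) = {x2}, ∂A = {x2}.

Closed sets in (X, τ) are complements of opens:
  closed(X, τ) = {∅, {x1}, {x2}, {x1, x2}, {x2, x3}, {x1, x2, x3}}.
int(A) = ⋃ {U ∈ τ : U ⊆ A}. Opens contained in A: ∅.
Taking the union of these: int(A) = ∅.
cl(A) = ⋂ {C closed : A ⊆ C}. Closed sets containing A: {x2}, {x1, x2}, {x2, x3}, {x1, x2, x3}.
Intersecting these: cl(A) = {x2}.
∂A = cl(A) ∖ int(A) = {x2} ∖ ∅ = {x2}.
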